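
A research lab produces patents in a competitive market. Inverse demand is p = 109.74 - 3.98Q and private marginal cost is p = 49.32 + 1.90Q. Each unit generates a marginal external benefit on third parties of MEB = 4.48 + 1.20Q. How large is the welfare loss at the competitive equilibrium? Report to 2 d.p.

Market equilibrium (private): 49.32 + 1.90Q = 109.74 - 3.98Q → Q_m = 10.2755.
Social marginal cost = private MC − MEB = 44.84 + 0.70Q.
Set SMC = demand: 44.84 + 0.70Q = 109.74 - 3.98Q → Q* = 13.8675.
The loss is the area between SMC and demand from Q* to Q_m; with linear curves that's a triangle of height MEB(Q_m).
DWL = ½ × 3.5920 × 16.8106 = 30.1918.

DWL = 30.19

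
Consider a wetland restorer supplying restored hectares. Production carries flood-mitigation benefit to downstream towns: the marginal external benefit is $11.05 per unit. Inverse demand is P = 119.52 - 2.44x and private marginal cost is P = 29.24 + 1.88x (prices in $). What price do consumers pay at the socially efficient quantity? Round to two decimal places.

Social marginal cost = private MC − MEB = 18.19 + 1.88x.
Set SMC = demand: 18.19 + 1.88x = 119.52 - 2.44x → x* = 23.4560.
Consumer price on the demand curve at x*: 119.52 − 2.44×23.4560 = 62.2874.

P = $62.29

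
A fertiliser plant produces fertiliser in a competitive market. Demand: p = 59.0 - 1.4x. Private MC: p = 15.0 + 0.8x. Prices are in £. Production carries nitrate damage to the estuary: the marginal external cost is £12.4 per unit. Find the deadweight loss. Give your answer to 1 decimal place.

DWL = £34.9

Market equilibrium (private): 15.0 + 0.8x = 59.0 - 1.4x → x_m = 20.0000.
Social marginal cost = private MC + MEC = 27.4 + 0.8x.
Set SMC = demand: 27.4 + 0.8x = 59.0 - 1.4x → x* = 14.3636.
The welfare-loss triangle has base |x_m − x*| and height MEC(x_m) (the vertical gap between SMC and demand is zero at x* and MEC at x_m).
DWL = ½ × 5.6364 × 12.4000 = 34.9457.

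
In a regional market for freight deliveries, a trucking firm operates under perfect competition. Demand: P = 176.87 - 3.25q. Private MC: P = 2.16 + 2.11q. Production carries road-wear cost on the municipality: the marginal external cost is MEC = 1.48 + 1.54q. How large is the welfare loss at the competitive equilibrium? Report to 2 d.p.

Market equilibrium (private): 2.16 + 2.11q = 176.87 - 3.25q → q_m = 32.5951.
Social marginal cost = private MC + MEC = 3.64 + 3.65q.
Set SMC = demand: 3.64 + 3.65q = 176.87 - 3.25q → q* = 25.1058.
The welfare-loss triangle has base |q_m − q*| and height MEC(q_m) (the vertical gap between SMC and demand is zero at q* and MEC at q_m).
DWL = ½ × 7.4893 × 51.6765 = 193.5104.

DWL = 193.51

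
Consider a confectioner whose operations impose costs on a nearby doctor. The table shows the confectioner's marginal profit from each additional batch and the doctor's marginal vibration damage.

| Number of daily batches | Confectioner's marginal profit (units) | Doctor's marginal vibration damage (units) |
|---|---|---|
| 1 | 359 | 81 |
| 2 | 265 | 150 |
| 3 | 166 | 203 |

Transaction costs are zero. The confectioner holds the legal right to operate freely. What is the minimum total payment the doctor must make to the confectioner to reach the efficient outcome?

166

Left alone the confectioner would choose level 3 (marginal profit stays positive).
Efficient level: k* = 2 (marginal profit ≥ marginal vibration damage through 2).
The doctor must at least cover the confectioner's forgone profit from cutting 3→2: 166 = 166.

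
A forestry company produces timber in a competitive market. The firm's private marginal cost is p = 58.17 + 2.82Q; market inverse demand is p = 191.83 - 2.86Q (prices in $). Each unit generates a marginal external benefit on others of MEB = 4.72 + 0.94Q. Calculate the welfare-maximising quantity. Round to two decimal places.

Social marginal cost = private MC − MEB = 53.45 + 1.88Q.
Set SMC = demand: 53.45 + 1.88Q = 191.83 - 2.86Q → Q* = 29.1941.

Q* = 29.19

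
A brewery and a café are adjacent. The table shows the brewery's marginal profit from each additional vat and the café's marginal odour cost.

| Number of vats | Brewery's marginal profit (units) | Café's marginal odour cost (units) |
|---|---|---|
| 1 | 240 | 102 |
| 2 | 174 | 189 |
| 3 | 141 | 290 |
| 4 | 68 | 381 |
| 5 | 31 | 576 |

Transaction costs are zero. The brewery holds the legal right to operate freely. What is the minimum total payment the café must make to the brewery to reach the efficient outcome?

414

Left alone the brewery would choose level 5 (marginal profit stays positive).
Efficient level: k* = 1 (marginal profit ≥ marginal odour cost through 1).
The café must at least cover the brewery's forgone profit from cutting 5→1: 174 + 141 + 68 + 31 = 414.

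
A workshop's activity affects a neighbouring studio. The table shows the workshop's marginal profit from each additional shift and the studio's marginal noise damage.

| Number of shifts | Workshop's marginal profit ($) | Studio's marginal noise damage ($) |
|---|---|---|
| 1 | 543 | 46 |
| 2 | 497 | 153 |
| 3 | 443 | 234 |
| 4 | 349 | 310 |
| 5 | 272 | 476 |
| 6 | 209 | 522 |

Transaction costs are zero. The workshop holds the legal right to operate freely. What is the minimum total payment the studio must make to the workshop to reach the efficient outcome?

$481

Left alone the workshop would choose level 6 (marginal profit stays positive).
Efficient level: k* = 4 (marginal profit ≥ marginal noise damage through 4).
The studio must at least cover the workshop's forgone profit from cutting 6→4: 272 + 209 = 481.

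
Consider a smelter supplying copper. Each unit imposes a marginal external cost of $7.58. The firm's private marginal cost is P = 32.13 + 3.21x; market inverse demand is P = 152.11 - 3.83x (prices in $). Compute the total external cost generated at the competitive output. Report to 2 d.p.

$129.18

Market equilibrium (private): 32.13 + 3.21x = 152.11 - 3.83x → x_m = 17.0426.
Total external cost = MEC × x_m = 7.58 × 17.0426 = 129.1829.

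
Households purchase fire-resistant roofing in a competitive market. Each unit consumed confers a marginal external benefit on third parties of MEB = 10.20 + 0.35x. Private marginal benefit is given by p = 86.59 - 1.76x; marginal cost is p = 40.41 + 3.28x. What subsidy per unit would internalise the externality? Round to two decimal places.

subsidy = 14.41 per unit

Social marginal benefit = demand + MEB = 96.79 - 1.41x.
Set SMB = MC: 96.79 - 1.41x = 40.41 + 3.28x → x* = 12.0213.
The Pigouvian subsidy equals MEB at x*: 10.20 + 0.35×12.0213 = 14.4075.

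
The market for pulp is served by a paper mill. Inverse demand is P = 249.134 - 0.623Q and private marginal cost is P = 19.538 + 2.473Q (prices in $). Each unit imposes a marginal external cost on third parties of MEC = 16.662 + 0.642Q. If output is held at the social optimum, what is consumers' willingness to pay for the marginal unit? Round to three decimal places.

Social marginal cost = private MC + MEC = 36.200 + 3.115Q.
Set SMC = demand: 36.200 + 3.115Q = 249.134 - 0.623Q → Q* = 56.9647.
Consumer price on the demand curve at Q*: 249.134 − 0.623×56.9647 = 213.6450.

P = $213.645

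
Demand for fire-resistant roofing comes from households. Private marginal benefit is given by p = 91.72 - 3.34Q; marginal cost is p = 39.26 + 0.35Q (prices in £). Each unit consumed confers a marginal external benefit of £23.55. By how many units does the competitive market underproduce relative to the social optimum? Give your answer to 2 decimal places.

6.38 units

Market equilibrium (private): 39.26 + 0.35Q = 91.72 - 3.34Q → Q_m = 14.2168.
Social marginal benefit = demand + MEB = 115.27 - 3.34Q.
Set SMB = MC: 115.27 - 3.34Q = 39.26 + 0.35Q → Q* = 20.5989.
Gap = |14.2168 − 20.5989| = 6.3821.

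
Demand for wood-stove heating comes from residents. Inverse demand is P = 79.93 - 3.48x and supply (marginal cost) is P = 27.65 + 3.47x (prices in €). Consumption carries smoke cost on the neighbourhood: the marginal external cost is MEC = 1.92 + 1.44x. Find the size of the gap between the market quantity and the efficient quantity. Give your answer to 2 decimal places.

Market equilibrium (private): 27.65 + 3.47x = 79.93 - 3.48x → x_m = 7.5223.
Social marginal benefit = demand − MEC = 78.01 - 4.92x.
Set SMB = MC: 78.01 - 4.92x = 27.65 + 3.47x → x* = 6.0024.
Gap = |7.5223 − 6.0024| = 1.5199.

1.52 units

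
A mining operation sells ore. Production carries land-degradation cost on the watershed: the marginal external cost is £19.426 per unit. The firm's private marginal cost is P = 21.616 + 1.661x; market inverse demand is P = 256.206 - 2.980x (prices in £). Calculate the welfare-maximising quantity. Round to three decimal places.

x* = 46.362

Social marginal cost = private MC + MEC = 41.042 + 1.661x.
Set SMC = demand: 41.042 + 1.661x = 256.206 - 2.980x → x* = 46.3616.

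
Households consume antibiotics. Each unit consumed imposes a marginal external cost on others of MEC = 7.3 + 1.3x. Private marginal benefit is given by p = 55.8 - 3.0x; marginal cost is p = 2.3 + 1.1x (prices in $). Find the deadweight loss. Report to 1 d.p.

DWL = $54.5

Market equilibrium (private): 2.3 + 1.1x = 55.8 - 3.0x → x_m = 13.0488.
Social marginal benefit = demand − MEC = 48.5 - 4.3x.
Set SMB = MC: 48.5 - 4.3x = 2.3 + 1.1x → x* = 8.5556.
Height of the DWL triangle at x_m is MC(x_m) − SMB(x_m) = MEC(x_m) = 24.2634.
DWL = ½ × 4.4932 × 24.2634 = 54.5102.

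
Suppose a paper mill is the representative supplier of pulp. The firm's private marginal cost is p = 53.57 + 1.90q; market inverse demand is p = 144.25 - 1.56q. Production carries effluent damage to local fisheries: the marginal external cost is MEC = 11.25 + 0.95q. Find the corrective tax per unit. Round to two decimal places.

Social marginal cost = private MC + MEC = 64.82 + 2.85q.
Set SMC = demand: 64.82 + 2.85q = 144.25 - 1.56q → q* = 18.0113.
The Pigouvian tax equals MEC at q*: 11.25 + 0.95×18.0113 = 28.3607.

tax = 28.36 per unit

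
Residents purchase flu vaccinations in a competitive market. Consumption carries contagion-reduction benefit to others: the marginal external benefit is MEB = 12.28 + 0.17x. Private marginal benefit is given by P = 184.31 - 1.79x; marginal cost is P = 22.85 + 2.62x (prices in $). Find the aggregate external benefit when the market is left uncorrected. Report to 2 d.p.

Market equilibrium (private): 22.85 + 2.62x = 184.31 - 1.79x → x_m = 36.6122.
Total external benefit = ∫₀^{x_m} (12.28 + 0.17x) dx = 12.28×36.6122 + ½×0.17×36.6122² = 563.5363.

$563.54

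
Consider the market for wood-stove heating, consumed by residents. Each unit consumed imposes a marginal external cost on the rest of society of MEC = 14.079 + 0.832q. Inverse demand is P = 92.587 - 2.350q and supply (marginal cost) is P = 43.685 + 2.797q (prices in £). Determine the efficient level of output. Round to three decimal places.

q* = 5.824

Social marginal benefit = demand − MEC = 78.508 - 3.182q.
Set SMB = MC: 78.508 - 3.182q = 43.685 + 2.797q → q* = 5.8242.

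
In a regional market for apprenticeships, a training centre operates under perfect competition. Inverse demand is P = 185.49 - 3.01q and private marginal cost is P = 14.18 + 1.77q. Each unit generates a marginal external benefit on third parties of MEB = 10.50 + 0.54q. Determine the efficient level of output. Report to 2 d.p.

q* = 42.88

Social marginal cost = private MC − MEB = 3.68 + 1.23q.
Set SMC = demand: 3.68 + 1.23q = 185.49 - 3.01q → q* = 42.8797.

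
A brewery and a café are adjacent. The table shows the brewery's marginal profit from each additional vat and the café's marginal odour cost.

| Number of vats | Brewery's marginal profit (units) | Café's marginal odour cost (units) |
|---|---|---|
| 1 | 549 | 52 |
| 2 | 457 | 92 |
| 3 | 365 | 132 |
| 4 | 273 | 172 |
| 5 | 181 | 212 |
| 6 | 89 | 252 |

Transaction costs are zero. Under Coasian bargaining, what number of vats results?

4

Bargaining reaches the level where marginal profit last exceeds marginal odour cost.
That holds through level 4 (273 ≥ 172) but not at 5 (181 < 212).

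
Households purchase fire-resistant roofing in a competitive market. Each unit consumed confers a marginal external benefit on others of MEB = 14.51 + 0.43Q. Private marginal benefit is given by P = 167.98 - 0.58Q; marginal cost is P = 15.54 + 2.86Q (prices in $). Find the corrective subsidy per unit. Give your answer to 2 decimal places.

subsidy = $38.36 per unit

Social marginal benefit = demand + MEB = 182.49 - 0.15Q.
Set SMB = MC: 182.49 - 0.15Q = 15.54 + 2.86Q → Q* = 55.4651.
The Pigouvian subsidy equals MEB at Q*: 14.51 + 0.43×55.4651 = 38.3600.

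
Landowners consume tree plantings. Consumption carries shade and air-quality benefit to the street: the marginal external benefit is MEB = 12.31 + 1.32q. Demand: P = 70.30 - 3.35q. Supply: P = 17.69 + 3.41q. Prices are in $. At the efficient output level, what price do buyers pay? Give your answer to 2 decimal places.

P = $30.32

Social marginal benefit = demand + MEB = 82.61 - 2.03q.
Set SMB = MC: 82.61 - 2.03q = 17.69 + 3.41q → q* = 11.9338.
Consumer price on the demand curve at q*: 70.30 − 3.35×11.9338 = 30.3218.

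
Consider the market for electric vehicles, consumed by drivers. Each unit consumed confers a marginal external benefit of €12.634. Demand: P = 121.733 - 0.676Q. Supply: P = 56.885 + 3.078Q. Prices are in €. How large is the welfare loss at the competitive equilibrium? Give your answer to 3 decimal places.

Market equilibrium (private): 56.885 + 3.078Q = 121.733 - 0.676Q → Q_m = 17.2744.
Social marginal benefit = demand + MEB = 134.367 - 0.676Q.
Set SMB = MC: 134.367 - 0.676Q = 56.885 + 3.078Q → Q* = 20.6399.
The welfare-loss triangle has base |Q_m − Q*| and height MEB(Q_m) (the vertical gap between SMB and MC is zero at Q* and MEB at Q_m).
DWL = ½ × 3.3655 × 12.6340 = 21.2599.

DWL = €21.260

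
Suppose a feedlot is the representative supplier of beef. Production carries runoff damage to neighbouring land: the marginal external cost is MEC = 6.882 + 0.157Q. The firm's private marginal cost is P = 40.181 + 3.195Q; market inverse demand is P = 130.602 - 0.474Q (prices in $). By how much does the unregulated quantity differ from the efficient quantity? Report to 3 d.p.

2.810 units

Market equilibrium (private): 40.181 + 3.195Q = 130.602 - 0.474Q → Q_m = 24.6446.
Social marginal cost = private MC + MEC = 47.063 + 3.352Q.
Set SMC = demand: 47.063 + 3.352Q = 130.602 - 0.474Q → Q* = 21.8346.
Gap = |24.6446 − 21.8346| = 2.8100.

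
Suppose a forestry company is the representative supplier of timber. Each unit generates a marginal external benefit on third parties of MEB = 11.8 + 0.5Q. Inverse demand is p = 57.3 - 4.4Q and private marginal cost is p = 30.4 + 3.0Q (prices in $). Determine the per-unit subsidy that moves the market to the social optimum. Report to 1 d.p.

subsidy = $14.6 per unit

Social marginal cost = private MC − MEB = 18.6 + 2.5Q.
Set SMC = demand: 18.6 + 2.5Q = 57.3 - 4.4Q → Q* = 5.6087.
The Pigouvian subsidy equals MEB at Q*: 11.8 + 0.5×5.6087 = 14.6044.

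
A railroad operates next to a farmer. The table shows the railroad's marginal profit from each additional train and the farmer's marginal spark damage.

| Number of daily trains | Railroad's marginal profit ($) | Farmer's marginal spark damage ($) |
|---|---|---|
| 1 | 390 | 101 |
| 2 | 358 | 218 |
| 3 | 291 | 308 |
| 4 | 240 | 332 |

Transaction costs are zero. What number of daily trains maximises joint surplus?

2

Bargaining reaches the level where marginal profit last exceeds marginal spark damage.
That holds through level 2 (358 ≥ 218) but not at 3 (291 < 308).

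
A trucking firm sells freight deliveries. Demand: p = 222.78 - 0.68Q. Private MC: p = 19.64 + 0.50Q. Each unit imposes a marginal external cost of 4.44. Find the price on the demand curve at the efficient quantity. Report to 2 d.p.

P = 108.27

Social marginal cost = private MC + MEC = 24.08 + 0.50Q.
Set SMC = demand: 24.08 + 0.50Q = 222.78 - 0.68Q → Q* = 168.3898.
Consumer price on the demand curve at Q*: 222.78 − 0.68×168.3898 = 108.2749.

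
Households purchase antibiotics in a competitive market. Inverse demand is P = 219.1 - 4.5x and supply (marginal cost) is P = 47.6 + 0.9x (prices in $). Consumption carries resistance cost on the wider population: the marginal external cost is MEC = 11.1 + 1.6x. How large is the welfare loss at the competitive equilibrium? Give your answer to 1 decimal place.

DWL = $273.8

Market equilibrium (private): 47.6 + 0.9x = 219.1 - 4.5x → x_m = 31.7593.
Social marginal benefit = demand − MEC = 208.0 - 6.1x.
Set SMB = MC: 208.0 - 6.1x = 47.6 + 0.9x → x* = 22.9143.
Height of the DWL triangle at x_m is MC(x_m) − SMB(x_m) = MEC(x_m) = 61.9148.
DWL = ½ × 8.8450 × 61.9148 = 273.8182.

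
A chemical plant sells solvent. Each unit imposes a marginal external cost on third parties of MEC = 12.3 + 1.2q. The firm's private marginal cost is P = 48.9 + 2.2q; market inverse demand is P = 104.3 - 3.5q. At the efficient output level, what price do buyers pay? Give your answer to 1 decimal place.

Social marginal cost = private MC + MEC = 61.2 + 3.4q.
Set SMC = demand: 61.2 + 3.4q = 104.3 - 3.5q → q* = 6.2464.
Consumer price on the demand curve at q*: 104.3 − 3.5×6.2464 = 82.4376.

P = 82.4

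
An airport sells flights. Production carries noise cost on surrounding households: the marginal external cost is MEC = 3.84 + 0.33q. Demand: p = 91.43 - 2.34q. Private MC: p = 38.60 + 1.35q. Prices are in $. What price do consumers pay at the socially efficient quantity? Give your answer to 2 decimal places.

Social marginal cost = private MC + MEC = 42.44 + 1.68q.
Set SMC = demand: 42.44 + 1.68q = 91.43 - 2.34q → q* = 12.1866.
Consumer price on the demand curve at q*: 91.43 − 2.34×12.1866 = 62.9134.

P = $62.91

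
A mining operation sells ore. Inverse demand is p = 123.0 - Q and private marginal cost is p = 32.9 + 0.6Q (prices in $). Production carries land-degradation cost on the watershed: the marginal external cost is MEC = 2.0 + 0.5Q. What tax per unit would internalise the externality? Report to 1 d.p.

tax = $23.0 per unit

Social marginal cost = private MC + MEC = 34.9 + 1.1Q.
Set SMC = demand: 34.9 + 1.1Q = 123.0 - Q → Q* = 41.9524.
The Pigouvian tax equals MEC at Q*: 2.0 + 0.5×41.9524 = 22.9762.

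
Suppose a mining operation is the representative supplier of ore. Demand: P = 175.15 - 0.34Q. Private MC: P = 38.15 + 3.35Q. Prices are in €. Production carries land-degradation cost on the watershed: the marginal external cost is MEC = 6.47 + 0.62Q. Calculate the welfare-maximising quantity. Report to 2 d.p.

Social marginal cost = private MC + MEC = 44.62 + 3.97Q.
Set SMC = demand: 44.62 + 3.97Q = 175.15 - 0.34Q → Q* = 30.2854.

Q* = 30.29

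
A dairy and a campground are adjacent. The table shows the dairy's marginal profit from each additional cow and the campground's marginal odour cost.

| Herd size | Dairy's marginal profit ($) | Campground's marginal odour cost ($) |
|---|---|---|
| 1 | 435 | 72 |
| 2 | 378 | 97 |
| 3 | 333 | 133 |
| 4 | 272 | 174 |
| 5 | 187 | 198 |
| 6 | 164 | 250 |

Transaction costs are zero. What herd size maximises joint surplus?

Bargaining reaches the level where marginal profit last exceeds marginal odour cost.
That holds through level 4 (272 ≥ 174) but not at 5 (187 < 198).

4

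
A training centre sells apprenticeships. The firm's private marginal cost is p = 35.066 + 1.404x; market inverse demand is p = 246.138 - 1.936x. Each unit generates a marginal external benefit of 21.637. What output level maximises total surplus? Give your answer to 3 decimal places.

Social marginal cost = private MC − MEB = 13.429 + 1.404x.
Set SMC = demand: 13.429 + 1.404x = 246.138 - 1.936x → x* = 69.6734.

x* = 69.673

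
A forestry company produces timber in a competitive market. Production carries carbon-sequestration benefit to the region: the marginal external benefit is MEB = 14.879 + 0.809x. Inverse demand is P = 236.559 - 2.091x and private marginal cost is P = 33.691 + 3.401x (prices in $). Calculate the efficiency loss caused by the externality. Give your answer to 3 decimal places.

Market equilibrium (private): 33.691 + 3.401x = 236.559 - 2.091x → x_m = 36.9388.
Social marginal cost = private MC − MEB = 18.812 + 2.592x.
Set SMC = demand: 18.812 + 2.592x = 236.559 - 2.091x → x* = 46.4973.
The welfare-loss triangle has base |x_m − x*| and height MEB(x_m) (the vertical gap between SMC and demand is zero at x* and MEB at x_m).
DWL = ½ × 9.5585 × 44.7625 = 213.9312.

DWL = $213.931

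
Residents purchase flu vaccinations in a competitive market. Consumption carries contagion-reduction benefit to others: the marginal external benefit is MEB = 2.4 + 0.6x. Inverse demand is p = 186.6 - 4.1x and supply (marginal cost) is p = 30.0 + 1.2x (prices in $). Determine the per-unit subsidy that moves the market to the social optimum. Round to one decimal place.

subsidy = $22.7 per unit

Social marginal benefit = demand + MEB = 189.0 - 3.5x.
Set SMB = MC: 189.0 - 3.5x = 30.0 + 1.2x → x* = 33.8298.
The Pigouvian subsidy equals MEB at x*: 2.4 + 0.6×33.8298 = 22.6979.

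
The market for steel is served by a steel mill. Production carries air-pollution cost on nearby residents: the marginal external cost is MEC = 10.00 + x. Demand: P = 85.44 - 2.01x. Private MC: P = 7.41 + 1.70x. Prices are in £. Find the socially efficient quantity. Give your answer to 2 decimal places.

Social marginal cost = private MC + MEC = 17.41 + 2.70x.
Set SMC = demand: 17.41 + 2.70x = 85.44 - 2.01x → x* = 14.4437.

x* = 14.44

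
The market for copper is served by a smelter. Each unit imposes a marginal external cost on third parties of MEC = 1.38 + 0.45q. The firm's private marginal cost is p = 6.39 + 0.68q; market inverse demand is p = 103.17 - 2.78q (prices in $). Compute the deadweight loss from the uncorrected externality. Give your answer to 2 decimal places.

DWL = $24.95

Market equilibrium (private): 6.39 + 0.68q = 103.17 - 2.78q → q_m = 27.9711.
Social marginal cost = private MC + MEC = 7.77 + 1.13q.
Set SMC = demand: 7.77 + 1.13q = 103.17 - 2.78q → q* = 24.3990.
Between q* and q_m the wedge SMC − demand runs linearly from 0 to MEC(q_m), so the loss is a triangle.
DWL = ½ × 3.5721 × 13.9670 = 24.9458.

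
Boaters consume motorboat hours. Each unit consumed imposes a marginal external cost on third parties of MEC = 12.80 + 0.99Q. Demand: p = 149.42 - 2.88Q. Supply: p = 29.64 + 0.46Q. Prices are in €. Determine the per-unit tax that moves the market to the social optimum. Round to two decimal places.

tax = €37.26 per unit

Social marginal benefit = demand − MEC = 136.62 - 3.87Q.
Set SMB = MC: 136.62 - 3.87Q = 29.64 + 0.46Q → Q* = 24.7067.
The Pigouvian tax equals MEC at Q*: 12.80 + 0.99×24.7067 = 37.2596.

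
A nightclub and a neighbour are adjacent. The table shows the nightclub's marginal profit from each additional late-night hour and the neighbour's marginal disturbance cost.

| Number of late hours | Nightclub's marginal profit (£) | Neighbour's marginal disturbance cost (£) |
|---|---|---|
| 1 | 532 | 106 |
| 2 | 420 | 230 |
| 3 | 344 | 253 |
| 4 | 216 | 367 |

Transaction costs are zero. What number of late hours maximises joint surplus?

3

Bargaining reaches the level where marginal profit last exceeds marginal disturbance cost.
That holds through level 3 (344 ≥ 253) but not at 4 (216 < 367).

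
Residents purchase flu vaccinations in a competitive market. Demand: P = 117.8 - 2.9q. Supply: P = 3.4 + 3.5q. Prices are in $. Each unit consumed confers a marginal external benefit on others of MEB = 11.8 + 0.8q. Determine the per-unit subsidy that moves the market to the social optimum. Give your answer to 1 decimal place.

Social marginal benefit = demand + MEB = 129.6 - 2.1q.
Set SMB = MC: 129.6 - 2.1q = 3.4 + 3.5q → q* = 22.5357.
The Pigouvian subsidy equals MEB at q*: 11.8 + 0.8×22.5357 = 29.8286.

subsidy = $29.8 per unit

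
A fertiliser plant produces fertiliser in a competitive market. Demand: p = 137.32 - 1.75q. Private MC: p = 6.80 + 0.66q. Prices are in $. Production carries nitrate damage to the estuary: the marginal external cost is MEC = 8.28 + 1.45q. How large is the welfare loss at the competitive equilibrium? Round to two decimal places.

DWL = $976.13

Market equilibrium (private): 6.80 + 0.66q = 137.32 - 1.75q → q_m = 54.1577.
Social marginal cost = private MC + MEC = 15.08 + 2.11q.
Set SMC = demand: 15.08 + 2.11q = 137.32 - 1.75q → q* = 31.6684.
Between q* and q_m the wedge SMC − demand runs linearly from 0 to MEC(q_m), so the loss is a triangle.
DWL = ½ × 22.4893 × 86.8086 = 976.1323.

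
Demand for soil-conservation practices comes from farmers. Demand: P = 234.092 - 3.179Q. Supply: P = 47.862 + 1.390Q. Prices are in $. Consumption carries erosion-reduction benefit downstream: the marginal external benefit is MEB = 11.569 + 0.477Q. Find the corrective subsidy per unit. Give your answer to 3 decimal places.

subsidy = $34.626 per unit

Social marginal benefit = demand + MEB = 245.661 - 2.702Q.
Set SMB = MC: 245.661 - 2.702Q = 47.862 + 1.390Q → Q* = 48.3380.
The Pigouvian subsidy equals MEB at Q*: 11.569 + 0.477×48.3380 = 34.6262.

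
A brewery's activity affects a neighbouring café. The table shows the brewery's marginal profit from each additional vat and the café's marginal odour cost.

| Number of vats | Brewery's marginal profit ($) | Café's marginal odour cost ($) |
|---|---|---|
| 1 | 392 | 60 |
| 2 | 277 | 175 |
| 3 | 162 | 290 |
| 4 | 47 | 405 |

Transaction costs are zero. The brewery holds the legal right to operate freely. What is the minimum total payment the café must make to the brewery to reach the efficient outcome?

$209

Left alone the brewery would choose level 4 (marginal profit stays positive).
Efficient level: k* = 2 (marginal profit ≥ marginal odour cost through 2).
The café must at least cover the brewery's forgone profit from cutting 4→2: 162 + 47 = 209.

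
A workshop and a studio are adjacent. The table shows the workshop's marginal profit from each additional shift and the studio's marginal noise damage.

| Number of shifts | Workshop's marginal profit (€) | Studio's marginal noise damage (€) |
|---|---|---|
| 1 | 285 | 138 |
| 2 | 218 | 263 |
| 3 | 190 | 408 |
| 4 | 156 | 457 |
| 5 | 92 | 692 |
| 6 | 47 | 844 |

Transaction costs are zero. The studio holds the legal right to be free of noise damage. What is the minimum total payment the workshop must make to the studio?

€138

Efficient level: marginal profit ≥ marginal noise damage through level 1, so k* = 1.
With the studio holding the right, the workshop must at least compensate total damage at k*: 138 = 138.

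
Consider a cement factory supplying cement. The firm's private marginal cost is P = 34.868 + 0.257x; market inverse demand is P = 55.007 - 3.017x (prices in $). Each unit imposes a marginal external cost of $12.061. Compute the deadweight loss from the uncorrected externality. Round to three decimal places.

Market equilibrium (private): 34.868 + 0.257x = 55.007 - 3.017x → x_m = 6.1512.
Social marginal cost = private MC + MEC = 46.929 + 0.257x.
Set SMC = demand: 46.929 + 0.257x = 55.007 - 3.017x → x* = 2.4673.
The welfare-loss triangle has base |x_m − x*| and height MEC(x_m) (the vertical gap between SMC and demand is zero at x* and MEC at x_m).
DWL = ½ × 3.6839 × 12.0610 = 22.2158.

DWL = $22.216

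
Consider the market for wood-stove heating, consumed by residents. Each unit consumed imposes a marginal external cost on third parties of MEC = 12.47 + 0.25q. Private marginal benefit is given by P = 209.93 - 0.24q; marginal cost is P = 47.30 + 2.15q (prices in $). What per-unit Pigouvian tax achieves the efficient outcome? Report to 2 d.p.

Social marginal benefit = demand − MEC = 197.46 - 0.49q.
Set SMB = MC: 197.46 - 0.49q = 47.30 + 2.15q → q* = 56.8788.
The Pigouvian tax equals MEC at q*: 12.47 + 0.25×56.8788 = 26.6897.

tax = $26.69 per unit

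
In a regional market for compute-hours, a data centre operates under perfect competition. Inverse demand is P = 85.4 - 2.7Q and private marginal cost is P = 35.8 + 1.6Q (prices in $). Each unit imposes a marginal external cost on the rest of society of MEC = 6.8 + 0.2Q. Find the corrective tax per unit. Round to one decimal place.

Social marginal cost = private MC + MEC = 42.6 + 1.8Q.
Set SMC = demand: 42.6 + 1.8Q = 85.4 - 2.7Q → Q* = 9.5111.
The Pigouvian tax equals MEC at Q*: 6.8 + 0.2×9.5111 = 8.7022.

tax = $8.7 per unit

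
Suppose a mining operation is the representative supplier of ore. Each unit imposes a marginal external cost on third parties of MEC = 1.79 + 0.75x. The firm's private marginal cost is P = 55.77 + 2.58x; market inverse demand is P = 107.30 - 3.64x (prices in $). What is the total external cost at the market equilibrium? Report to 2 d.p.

$40.57

Market equilibrium (private): 55.77 + 2.58x = 107.30 - 3.64x → x_m = 8.2846.
Total external cost = ∫₀^{x_m} (1.79 + 0.75x) dx = 1.79×8.2846 + ½×0.75×8.2846² = 40.5674.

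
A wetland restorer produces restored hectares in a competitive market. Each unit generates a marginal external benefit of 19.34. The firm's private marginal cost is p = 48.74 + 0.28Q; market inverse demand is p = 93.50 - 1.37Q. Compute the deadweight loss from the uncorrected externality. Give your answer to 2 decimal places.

Market equilibrium (private): 48.74 + 0.28Q = 93.50 - 1.37Q → Q_m = 27.1273.
Social marginal cost = private MC − MEB = 29.40 + 0.28Q.
Set SMC = demand: 29.40 + 0.28Q = 93.50 - 1.37Q → Q* = 38.8485.
The welfare-loss triangle has base |Q_m − Q*| and height MEB(Q_m) (the vertical gap between SMC and demand is zero at Q* and MEB at Q_m).
DWL = ½ × 11.7212 × 19.3400 = 113.3440.

DWL = 113.34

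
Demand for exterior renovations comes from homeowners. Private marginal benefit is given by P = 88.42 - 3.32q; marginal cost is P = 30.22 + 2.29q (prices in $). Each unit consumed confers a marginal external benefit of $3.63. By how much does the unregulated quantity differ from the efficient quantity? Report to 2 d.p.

Market equilibrium (private): 30.22 + 2.29q = 88.42 - 3.32q → q_m = 10.3743.
Social marginal benefit = demand + MEB = 92.05 - 3.32q.
Set SMB = MC: 92.05 - 3.32q = 30.22 + 2.29q → q* = 11.0214.
Gap = |10.3743 − 11.0214| = 0.6471.

0.65 units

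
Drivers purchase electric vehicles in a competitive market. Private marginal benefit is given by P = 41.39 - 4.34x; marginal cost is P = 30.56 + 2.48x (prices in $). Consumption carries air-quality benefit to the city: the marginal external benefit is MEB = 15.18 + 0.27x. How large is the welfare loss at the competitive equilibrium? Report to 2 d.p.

DWL = $18.60

Market equilibrium (private): 30.56 + 2.48x = 41.39 - 4.34x → x_m = 1.5880.
Social marginal benefit = demand + MEB = 56.57 - 4.07x.
Set SMB = MC: 56.57 - 4.07x = 30.56 + 2.48x → x* = 3.9710.
The loss is the area between SMB and MC from x* to x_m; with linear curves that's a triangle of height MEB(x_m).
DWL = ½ × 2.3830 × 15.6088 = 18.5979.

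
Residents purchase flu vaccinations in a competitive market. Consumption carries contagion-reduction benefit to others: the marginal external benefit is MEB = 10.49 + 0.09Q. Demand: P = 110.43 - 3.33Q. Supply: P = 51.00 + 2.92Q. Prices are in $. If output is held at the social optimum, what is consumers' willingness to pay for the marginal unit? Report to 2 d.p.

Social marginal benefit = demand + MEB = 120.92 - 3.24Q.
Set SMB = MC: 120.92 - 3.24Q = 51.00 + 2.92Q → Q* = 11.3506.
Consumer price on the demand curve at Q*: 110.43 − 3.33×11.3506 = 72.6325.

P = $72.63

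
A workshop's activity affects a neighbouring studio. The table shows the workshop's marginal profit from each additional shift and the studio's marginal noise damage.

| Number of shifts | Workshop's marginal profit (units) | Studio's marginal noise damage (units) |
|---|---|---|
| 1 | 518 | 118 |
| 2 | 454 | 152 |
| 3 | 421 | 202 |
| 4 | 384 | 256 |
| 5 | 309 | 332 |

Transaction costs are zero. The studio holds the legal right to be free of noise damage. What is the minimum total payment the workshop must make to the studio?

Efficient level: marginal profit ≥ marginal noise damage through level 4, so k* = 4.
With the studio holding the right, the workshop must at least compensate total damage at k*: 118 + 152 + 202 + 256 = 728.

728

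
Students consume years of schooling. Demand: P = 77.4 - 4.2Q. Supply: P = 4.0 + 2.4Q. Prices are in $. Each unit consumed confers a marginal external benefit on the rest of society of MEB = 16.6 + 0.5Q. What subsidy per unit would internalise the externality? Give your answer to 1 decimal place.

subsidy = $24.0 per unit

Social marginal benefit = demand + MEB = 94.0 - 3.7Q.
Set SMB = MC: 94.0 - 3.7Q = 4.0 + 2.4Q → Q* = 14.7541.
The Pigouvian subsidy equals MEB at Q*: 16.6 + 0.5×14.7541 = 23.9771.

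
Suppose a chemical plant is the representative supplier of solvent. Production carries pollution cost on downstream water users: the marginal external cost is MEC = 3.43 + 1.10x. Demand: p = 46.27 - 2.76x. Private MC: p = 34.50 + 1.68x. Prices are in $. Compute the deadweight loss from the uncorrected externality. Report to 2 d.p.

Market equilibrium (private): 34.50 + 1.68x = 46.27 - 2.76x → x_m = 2.6509.
Social marginal cost = private MC + MEC = 37.93 + 2.78x.
Set SMC = demand: 37.93 + 2.78x = 46.27 - 2.76x → x* = 1.5054.
Between x* and x_m the wedge SMC − demand runs linearly from 0 to MEC(x_m), so the loss is a triangle.
DWL = ½ × 1.1455 × 6.3460 = 3.6347.

DWL = $3.63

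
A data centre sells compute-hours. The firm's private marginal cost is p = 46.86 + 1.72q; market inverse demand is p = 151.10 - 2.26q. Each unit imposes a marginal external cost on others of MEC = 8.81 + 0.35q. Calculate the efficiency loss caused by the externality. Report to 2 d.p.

Market equilibrium (private): 46.86 + 1.72q = 151.10 - 2.26q → q_m = 26.1910.
Social marginal cost = private MC + MEC = 55.67 + 2.07q.
Set SMC = demand: 55.67 + 2.07q = 151.10 - 2.26q → q* = 22.0393.
The loss is the area between SMC and demand from q* to q_m; with linear curves that's a triangle of height MEC(q_m).
DWL = ½ × 4.1517 × 17.9768 = 37.3171.

DWL = 37.32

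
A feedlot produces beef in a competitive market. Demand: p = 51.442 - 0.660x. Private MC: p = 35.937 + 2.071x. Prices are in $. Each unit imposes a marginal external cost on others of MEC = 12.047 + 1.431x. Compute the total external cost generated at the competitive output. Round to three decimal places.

$91.458

Market equilibrium (private): 35.937 + 2.071x = 51.442 - 0.660x → x_m = 5.6774.
Total external cost = ∫₀^{x_m} (12.047 + 1.431x) dx = 12.047×5.6774 + ½×1.431×5.6774² = 91.4583.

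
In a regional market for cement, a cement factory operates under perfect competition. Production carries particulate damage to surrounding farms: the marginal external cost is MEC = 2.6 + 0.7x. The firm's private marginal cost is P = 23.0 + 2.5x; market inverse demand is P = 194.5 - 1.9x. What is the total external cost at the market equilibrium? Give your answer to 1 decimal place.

Market equilibrium (private): 23.0 + 2.5x = 194.5 - 1.9x → x_m = 38.9773.
Total external cost = ∫₀^{x_m} (2.6 + 0.7x) dx = 2.6×38.9773 + ½×0.7×38.9773² = 633.0715.

633.1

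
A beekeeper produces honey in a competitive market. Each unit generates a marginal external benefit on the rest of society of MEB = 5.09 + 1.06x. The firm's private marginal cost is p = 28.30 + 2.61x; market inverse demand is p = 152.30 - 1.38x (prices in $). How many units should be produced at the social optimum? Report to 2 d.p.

Social marginal cost = private MC − MEB = 23.21 + 1.55x.
Set SMC = demand: 23.21 + 1.55x = 152.30 - 1.38x → x* = 44.0580.

x* = 44.06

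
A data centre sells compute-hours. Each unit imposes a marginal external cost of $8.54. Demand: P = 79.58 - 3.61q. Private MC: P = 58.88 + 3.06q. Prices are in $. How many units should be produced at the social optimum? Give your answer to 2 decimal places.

q* = 1.82

Social marginal cost = private MC + MEC = 67.42 + 3.06q.
Set SMC = demand: 67.42 + 3.06q = 79.58 - 3.61q → q* = 1.8231.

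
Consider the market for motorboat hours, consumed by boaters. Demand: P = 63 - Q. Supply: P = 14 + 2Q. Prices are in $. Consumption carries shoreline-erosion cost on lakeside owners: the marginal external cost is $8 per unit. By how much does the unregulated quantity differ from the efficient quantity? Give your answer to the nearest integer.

Market equilibrium (private): 14 + 2Q = 63 - Q → Q_m = 16.3333.
Social marginal benefit = demand − MEC = 55 - Q.
Set SMB = MC: 55 - Q = 14 + 2Q → Q* = 13.6667.
Gap = |16.3333 − 13.6667| = 2.6666.

3 units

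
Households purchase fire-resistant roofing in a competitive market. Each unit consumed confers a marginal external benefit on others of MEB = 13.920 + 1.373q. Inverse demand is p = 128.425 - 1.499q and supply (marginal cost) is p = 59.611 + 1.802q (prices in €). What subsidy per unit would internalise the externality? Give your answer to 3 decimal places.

Social marginal benefit = demand + MEB = 142.345 - 0.126q.
Set SMB = MC: 142.345 - 0.126q = 59.611 + 1.802q → q* = 42.9118.
The Pigouvian subsidy equals MEB at q*: 13.920 + 1.373×42.9118 = 72.8379.

subsidy = €72.838 per unit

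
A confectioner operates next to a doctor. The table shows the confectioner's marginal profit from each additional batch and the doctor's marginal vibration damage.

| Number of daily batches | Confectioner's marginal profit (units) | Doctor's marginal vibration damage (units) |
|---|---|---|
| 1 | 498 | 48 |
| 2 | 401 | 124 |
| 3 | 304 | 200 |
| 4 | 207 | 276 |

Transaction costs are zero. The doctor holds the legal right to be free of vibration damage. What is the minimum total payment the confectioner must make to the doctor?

372

Efficient level: marginal profit ≥ marginal vibration damage through level 3, so k* = 3.
With the doctor holding the right, the confectioner must at least compensate total damage at k*: 48 + 124 + 200 = 372.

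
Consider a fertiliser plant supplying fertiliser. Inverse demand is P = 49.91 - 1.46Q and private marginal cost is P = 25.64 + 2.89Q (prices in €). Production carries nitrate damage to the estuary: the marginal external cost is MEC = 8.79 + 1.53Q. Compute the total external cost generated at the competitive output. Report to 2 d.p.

€72.86

Market equilibrium (private): 25.64 + 2.89Q = 49.91 - 1.46Q → Q_m = 5.5793.
Total external cost = ∫₀^{Q_m} (8.79 + 1.53Q) dQ = 8.79×5.5793 + ½×1.53×5.5793² = 72.8554.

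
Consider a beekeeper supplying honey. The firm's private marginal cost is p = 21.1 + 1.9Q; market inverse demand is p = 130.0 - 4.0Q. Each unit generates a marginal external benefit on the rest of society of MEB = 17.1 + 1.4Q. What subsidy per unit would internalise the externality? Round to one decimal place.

subsidy = 56.3 per unit

Social marginal cost = private MC − MEB = 4.0 + 0.5Q.
Set SMC = demand: 4.0 + 0.5Q = 130.0 - 4.0Q → Q* = 28.0000.
The Pigouvian subsidy equals MEB at Q*: 17.1 + 1.4×28.0000 = 56.3000.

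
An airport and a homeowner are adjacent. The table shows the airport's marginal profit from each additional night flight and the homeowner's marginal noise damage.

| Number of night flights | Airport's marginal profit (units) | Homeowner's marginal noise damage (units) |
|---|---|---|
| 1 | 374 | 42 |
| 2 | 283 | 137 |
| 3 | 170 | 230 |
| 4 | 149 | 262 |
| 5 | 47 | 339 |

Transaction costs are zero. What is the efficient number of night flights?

2

Bargaining reaches the level where marginal profit last exceeds marginal noise damage.
That holds through level 2 (283 ≥ 137) but not at 3 (170 < 230).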